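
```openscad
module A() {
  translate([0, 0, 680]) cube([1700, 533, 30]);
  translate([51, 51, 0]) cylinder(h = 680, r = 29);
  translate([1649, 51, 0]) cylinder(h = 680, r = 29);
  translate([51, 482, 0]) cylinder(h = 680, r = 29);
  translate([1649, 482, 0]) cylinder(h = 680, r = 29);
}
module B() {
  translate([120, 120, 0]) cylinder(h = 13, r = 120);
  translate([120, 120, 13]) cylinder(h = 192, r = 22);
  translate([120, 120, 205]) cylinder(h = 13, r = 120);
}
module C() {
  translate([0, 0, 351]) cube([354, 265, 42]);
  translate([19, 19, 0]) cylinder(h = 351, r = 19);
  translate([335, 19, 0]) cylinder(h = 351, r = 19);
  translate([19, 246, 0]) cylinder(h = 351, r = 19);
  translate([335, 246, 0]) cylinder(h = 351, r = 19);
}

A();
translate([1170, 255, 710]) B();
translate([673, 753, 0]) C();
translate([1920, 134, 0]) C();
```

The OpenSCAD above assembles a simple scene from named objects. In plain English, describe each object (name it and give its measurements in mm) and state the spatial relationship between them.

A is a rectangular dining table. The top is 1700×533×30 mm with its upper surface at z = 710 mm. It stands on four round legs of 58 mm diameter, each leg's bounding box inset 22 mm from the nearest pair of top edges, running from the floor to the underside of the top.

B is a spool: two coaxial disc flanges of radius 120 mm and thickness 13 mm, joined by a core cylinder of radius 22 mm and height 192 mm. The lower flange rests on z = 0 and the three cylinders share a vertical axis.

C is a simple wooden stool: a rectangular seat 354 mm (x) by 265 mm (y), 42 mm thick, top face at z = 393 mm, on four round legs, each 38 mm in diameter. The legs rest on z = 0, each leg's axis is inset half a diameter from the nearest pair of seat edges (so the leg's bounding box is flush with the corner).

The spool is on top of the table. Two stools sit around the table at the +y, +x sides.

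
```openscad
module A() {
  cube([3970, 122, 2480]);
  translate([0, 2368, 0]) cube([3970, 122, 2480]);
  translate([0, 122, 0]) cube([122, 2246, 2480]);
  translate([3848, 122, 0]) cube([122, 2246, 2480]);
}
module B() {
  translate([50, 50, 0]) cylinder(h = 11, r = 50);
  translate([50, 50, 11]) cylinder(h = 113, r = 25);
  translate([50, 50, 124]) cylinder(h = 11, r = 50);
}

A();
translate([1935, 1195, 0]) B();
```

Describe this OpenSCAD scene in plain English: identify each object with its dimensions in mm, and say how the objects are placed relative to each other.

A is a box-shaped house frame (walls only): outside footprint 3970×2490 mm, wall height 2480 mm, wall thickness 122 mm. The two y-facing walls run the full x-width; the two x-facing walls fit between the inner faces of the y-facing walls.

B is a spool: two coaxial disc flanges of radius 50 mm and thickness 11 mm, joined by a core cylinder of radius 25 mm and height 113 mm. The lower flange rests on z = 0 and the three cylinders share a vertical axis.

The spool sits inside the house frame, centred.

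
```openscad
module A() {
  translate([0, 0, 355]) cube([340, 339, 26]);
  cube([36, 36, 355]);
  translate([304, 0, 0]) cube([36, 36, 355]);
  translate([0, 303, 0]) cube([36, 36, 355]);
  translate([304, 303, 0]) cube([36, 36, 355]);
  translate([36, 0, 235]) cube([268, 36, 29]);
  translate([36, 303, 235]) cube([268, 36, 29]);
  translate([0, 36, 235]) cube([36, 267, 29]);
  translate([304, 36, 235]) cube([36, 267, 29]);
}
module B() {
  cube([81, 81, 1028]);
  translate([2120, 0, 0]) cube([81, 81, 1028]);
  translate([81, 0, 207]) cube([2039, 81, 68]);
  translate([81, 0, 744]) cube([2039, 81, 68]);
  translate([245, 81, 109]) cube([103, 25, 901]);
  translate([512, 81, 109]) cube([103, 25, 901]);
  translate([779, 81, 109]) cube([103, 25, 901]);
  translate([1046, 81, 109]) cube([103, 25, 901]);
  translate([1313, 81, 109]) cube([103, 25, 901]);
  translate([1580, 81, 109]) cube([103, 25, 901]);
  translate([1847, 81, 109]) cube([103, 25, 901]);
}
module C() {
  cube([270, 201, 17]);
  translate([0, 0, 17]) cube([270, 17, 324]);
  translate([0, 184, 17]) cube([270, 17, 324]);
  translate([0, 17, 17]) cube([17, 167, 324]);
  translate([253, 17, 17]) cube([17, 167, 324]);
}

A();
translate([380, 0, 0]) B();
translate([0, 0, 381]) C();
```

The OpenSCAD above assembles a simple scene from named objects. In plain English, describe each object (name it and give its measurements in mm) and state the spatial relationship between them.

A is a four-legged stool. The seat is a 340×339×26 mm slab whose top surface is at z = 381 mm; four square legs, each 36×36 mm in cross-section, run from the floor (z = 0) to the underside of the seat, each flush with a corner of the seat. Four stretchers, 36 mm wide and 29 mm tall, connect adjacent legs with their undersides at z = 235 mm, each running between the inner faces of the legs it joins and aligned with the legs' outer faces on the other axis.

B is a fence section. Two 81×81 mm posts, 1028 mm tall, stand on the floor with a clear span of 2039 mm between their inner faces. Two horizontal rails of 81×68 mm section span the gap between the posts with their undersides at z = 207 mm and z = 744 mm, flush with the posts' −y face. 7 pickets, each 103 mm wide, 25 mm thick and 901 mm tall, are fixed to the +y face of the rails with their bottoms at z = 109 mm, evenly spaced across the span with equal gaps (rounded down to the nearest mm) at the −x end and between each pair — any rounding remainder accumulates at the +x end.

C is an open-topped rectangular box: outside dimensions 270×201×341 mm, with a uniform wall and base thickness of 17 mm. The base is a full 270×201 slab on the floor; four walls sit on top of the base. The front and back walls (the −y and +y sides) span the full width; the two side walls fit between them.

The fence section is on the floor beside the stool on its +x side. The open box is on top of the stool.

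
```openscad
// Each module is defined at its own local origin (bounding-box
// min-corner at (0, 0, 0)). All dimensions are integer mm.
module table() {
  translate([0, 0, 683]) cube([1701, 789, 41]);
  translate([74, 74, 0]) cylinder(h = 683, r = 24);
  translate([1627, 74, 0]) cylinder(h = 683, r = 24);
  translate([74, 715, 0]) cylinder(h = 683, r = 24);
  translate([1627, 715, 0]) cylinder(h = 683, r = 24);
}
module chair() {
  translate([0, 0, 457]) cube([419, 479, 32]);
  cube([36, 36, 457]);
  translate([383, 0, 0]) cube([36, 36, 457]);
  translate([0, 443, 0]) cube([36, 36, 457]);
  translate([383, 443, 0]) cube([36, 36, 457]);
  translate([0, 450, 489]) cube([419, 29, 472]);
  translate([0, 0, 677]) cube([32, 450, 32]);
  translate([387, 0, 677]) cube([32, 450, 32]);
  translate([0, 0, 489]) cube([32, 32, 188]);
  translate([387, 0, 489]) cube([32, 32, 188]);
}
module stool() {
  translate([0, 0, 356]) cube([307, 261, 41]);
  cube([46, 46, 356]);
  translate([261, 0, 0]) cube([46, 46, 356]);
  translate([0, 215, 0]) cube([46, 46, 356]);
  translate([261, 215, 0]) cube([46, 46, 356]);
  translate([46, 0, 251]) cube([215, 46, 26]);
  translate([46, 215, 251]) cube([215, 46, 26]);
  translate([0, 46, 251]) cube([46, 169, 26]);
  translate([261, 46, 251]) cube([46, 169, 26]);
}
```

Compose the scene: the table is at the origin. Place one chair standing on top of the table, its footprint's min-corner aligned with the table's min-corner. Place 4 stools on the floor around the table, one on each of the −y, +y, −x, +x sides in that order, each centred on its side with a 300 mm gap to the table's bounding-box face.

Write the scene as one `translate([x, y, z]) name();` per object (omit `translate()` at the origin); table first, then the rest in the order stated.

table();
translate([0, 0, 724]) chair();
translate([697, -561, 0]) stool();
translate([697, 1089, 0]) stool();
translate([-607, 264, 0]) stool();
translate([2001, 264, 0]) stool();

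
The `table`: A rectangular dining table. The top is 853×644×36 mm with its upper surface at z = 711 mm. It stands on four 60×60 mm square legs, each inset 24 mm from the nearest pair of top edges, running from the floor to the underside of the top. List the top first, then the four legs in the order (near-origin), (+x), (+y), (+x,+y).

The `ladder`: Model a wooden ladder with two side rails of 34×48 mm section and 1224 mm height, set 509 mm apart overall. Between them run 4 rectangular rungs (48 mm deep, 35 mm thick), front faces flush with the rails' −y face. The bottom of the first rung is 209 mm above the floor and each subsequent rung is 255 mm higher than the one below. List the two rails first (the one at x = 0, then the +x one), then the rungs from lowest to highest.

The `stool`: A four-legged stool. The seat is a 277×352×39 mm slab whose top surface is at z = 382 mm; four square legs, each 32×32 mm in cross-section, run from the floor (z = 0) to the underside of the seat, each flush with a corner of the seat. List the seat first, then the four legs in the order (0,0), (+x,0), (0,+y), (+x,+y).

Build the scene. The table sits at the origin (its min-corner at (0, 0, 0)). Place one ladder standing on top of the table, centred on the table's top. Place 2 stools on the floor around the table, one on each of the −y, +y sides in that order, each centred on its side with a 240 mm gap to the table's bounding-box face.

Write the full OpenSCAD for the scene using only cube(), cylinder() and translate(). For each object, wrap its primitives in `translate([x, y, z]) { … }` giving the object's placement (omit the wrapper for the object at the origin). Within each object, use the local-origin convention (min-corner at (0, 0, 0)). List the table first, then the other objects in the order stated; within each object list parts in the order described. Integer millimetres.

translate([0, 0, 675]) cube([853, 644, 36]);
translate([24, 24, 0]) cube([60, 60, 675]);
translate([769, 24, 0]) cube([60, 60, 675]);
translate([24, 560, 0]) cube([60, 60, 675]);
translate([769, 560, 0]) cube([60, 60, 675]);
translate([172, 298, 711]) {
  cube([34, 48, 1224]);
  translate([475, 0, 0]) cube([34, 48, 1224]);
  translate([34, 0, 209]) cube([441, 48, 35]);
  translate([34, 0, 464]) cube([441, 48, 35]);
  translate([34, 0, 719]) cube([441, 48, 35]);
  translate([34, 0, 974]) cube([441, 48, 35]);
}
translate([288, -592, 0]) {
  translate([0, 0, 343]) cube([277, 352, 39]);
  cube([32, 32, 343]);
  translate([245, 0, 0]) cube([32, 32, 343]);
  translate([0, 320, 0]) cube([32, 32, 343]);
  translate([245, 320, 0]) cube([32, 32, 343]);
}
translate([288, 884, 0]) {
  translate([0, 0, 343]) cube([277, 352, 39]);
  cube([32, 32, 343]);
  translate([245, 0, 0]) cube([32, 32, 343]);
  translate([0, 320, 0]) cube([32, 32, 343]);
  translate([245, 320, 0]) cube([32, 32, 343]);
}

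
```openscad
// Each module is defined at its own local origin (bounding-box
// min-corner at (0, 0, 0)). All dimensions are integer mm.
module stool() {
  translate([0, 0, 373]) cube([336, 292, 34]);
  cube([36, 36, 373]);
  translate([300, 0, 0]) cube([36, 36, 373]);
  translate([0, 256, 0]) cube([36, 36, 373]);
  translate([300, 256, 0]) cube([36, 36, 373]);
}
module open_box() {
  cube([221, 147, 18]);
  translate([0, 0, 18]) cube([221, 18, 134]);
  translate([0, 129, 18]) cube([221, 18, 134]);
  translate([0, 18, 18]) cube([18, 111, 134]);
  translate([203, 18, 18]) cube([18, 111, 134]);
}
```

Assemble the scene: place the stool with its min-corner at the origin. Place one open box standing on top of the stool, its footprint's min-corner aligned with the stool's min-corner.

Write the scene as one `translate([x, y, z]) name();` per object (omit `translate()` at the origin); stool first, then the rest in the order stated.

stool();
translate([0, 0, 407]) open_box();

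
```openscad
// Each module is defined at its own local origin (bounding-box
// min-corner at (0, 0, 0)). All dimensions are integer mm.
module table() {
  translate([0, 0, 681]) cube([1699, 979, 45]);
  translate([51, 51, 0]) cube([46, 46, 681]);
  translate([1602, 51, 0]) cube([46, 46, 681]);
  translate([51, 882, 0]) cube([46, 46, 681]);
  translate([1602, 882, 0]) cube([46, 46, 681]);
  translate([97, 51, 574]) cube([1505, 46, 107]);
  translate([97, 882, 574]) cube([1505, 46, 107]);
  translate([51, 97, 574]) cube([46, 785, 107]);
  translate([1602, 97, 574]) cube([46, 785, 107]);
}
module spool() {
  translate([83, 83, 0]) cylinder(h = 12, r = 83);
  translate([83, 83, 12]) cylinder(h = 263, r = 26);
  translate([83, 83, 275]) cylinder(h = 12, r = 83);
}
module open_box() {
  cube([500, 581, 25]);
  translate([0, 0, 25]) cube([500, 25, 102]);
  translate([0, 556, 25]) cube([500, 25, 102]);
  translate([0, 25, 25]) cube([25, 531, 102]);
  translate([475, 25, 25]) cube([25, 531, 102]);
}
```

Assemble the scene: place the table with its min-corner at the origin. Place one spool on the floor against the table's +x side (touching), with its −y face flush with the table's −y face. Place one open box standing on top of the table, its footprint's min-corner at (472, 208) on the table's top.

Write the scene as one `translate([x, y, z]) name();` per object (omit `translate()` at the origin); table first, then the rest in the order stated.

table();
translate([1699, 0, 0]) spool();
translate([472, 208, 726]) open_box();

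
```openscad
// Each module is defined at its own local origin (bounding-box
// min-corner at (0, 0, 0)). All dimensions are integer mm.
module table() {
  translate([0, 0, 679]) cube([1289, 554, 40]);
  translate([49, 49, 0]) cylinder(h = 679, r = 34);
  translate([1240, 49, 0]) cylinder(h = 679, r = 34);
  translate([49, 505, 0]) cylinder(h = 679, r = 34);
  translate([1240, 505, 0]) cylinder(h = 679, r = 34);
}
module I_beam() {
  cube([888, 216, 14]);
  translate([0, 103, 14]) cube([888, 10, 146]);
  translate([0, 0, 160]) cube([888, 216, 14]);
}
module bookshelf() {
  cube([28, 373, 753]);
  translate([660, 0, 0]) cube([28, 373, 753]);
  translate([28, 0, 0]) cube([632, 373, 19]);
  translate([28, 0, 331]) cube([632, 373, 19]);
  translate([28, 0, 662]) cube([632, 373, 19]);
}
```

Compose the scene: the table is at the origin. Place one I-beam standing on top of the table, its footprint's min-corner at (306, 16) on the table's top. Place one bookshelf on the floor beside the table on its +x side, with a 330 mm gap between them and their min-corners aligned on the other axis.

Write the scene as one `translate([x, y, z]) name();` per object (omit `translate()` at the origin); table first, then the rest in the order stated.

table();
translate([306, 16, 719]) I_beam();
translate([1619, 0, 0]) bookshelf();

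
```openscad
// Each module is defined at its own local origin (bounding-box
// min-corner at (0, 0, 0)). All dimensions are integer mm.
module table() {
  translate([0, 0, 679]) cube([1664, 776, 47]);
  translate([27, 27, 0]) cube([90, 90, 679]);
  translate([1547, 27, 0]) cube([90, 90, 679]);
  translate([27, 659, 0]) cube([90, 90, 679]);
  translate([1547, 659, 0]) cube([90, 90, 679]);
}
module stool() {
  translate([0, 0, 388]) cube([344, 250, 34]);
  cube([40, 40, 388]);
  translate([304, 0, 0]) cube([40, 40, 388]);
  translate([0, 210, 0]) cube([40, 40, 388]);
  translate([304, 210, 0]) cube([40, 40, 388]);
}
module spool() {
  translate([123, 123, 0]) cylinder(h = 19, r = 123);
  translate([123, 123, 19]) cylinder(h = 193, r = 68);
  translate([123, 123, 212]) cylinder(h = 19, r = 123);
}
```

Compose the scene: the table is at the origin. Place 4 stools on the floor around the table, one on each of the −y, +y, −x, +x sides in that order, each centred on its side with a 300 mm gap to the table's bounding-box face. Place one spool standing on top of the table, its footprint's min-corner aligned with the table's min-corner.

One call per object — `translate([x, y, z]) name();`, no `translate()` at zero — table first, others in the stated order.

table();
translate([660, -550, 0]) stool();
translate([660, 1076, 0]) stool();
translate([-644, 263, 0]) stool();
translate([1964, 263, 0]) stool();
translate([0, 0, 726]) spool();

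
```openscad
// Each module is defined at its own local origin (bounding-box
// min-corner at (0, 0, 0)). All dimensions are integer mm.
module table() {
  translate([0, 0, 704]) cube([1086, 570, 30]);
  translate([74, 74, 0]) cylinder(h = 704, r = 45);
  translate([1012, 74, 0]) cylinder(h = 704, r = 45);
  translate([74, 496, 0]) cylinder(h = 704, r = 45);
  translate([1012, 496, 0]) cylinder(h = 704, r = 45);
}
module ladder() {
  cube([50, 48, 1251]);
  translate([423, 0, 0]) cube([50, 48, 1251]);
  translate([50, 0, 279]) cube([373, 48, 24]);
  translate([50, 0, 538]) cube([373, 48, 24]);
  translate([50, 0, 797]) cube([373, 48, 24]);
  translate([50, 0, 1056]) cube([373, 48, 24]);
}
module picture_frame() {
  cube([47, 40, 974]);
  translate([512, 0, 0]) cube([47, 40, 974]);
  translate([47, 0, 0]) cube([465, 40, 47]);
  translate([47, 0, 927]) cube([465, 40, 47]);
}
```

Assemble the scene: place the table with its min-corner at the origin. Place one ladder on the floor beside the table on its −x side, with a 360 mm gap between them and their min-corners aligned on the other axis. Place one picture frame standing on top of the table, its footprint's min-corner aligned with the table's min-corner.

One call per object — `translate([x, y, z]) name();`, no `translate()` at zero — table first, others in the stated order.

table();
translate([-833, 0, 0]) ladder();
translate([0, 0, 734]) picture_frame();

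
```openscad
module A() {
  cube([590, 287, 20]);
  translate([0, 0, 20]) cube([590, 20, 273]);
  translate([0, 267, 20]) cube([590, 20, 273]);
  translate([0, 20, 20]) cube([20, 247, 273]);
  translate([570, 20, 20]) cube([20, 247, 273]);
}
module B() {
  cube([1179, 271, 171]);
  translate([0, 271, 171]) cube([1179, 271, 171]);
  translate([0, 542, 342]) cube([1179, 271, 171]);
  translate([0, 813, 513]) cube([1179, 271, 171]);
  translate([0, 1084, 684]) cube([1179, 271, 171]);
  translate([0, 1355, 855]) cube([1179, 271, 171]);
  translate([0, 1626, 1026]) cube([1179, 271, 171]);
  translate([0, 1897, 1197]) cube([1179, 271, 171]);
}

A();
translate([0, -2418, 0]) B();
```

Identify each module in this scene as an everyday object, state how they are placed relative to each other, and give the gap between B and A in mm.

The staircase's nearest face is 250 mm from the open box's −y face.

A is an open box. B is a staircase. The staircase is on the floor beside the open box on its −y side. The gap between the staircase and the open box is 250 mm.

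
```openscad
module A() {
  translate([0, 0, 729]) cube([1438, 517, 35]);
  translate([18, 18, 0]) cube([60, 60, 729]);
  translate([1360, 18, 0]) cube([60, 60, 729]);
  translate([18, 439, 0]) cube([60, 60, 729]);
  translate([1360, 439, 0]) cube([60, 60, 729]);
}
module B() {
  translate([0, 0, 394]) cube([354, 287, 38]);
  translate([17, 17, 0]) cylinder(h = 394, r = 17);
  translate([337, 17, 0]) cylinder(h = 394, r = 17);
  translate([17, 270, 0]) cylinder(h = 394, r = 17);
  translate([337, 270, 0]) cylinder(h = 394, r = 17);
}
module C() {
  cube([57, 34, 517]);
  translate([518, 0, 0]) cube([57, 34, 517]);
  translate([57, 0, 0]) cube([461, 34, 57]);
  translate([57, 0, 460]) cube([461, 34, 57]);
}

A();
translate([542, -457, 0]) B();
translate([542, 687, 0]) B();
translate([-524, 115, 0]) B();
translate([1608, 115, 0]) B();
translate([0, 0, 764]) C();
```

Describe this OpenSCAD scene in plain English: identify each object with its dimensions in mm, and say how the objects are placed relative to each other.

A is a table with a 1438×517 mm rectangular top, 35 mm thick, top surface at z = 764 mm, supported by four 60×60 mm square legs, each inset 18 mm from the nearest pair of top edges, running from the floor.

B is a four-legged stool. The seat is a 354×287×38 mm slab whose top surface is at z = 432 mm; four round legs, each 34 mm in diameter, run from the floor (z = 0) to the underside of the seat, each leg's axis is inset half a diameter from the nearest pair of seat edges (so the leg's bounding box is flush with the corner).

C is a picture frame with a 461×403 mm rectangular opening (x by z) and a uniform 57 mm border on every side. Frame depth is 34 mm along y. It is built from two vertical stiles running the full outside height and two horizontal rails spanning the gap between the stiles.

Four stools sit around the table at the −y, +y, −x, +x sides. The picture frame is on top of the table.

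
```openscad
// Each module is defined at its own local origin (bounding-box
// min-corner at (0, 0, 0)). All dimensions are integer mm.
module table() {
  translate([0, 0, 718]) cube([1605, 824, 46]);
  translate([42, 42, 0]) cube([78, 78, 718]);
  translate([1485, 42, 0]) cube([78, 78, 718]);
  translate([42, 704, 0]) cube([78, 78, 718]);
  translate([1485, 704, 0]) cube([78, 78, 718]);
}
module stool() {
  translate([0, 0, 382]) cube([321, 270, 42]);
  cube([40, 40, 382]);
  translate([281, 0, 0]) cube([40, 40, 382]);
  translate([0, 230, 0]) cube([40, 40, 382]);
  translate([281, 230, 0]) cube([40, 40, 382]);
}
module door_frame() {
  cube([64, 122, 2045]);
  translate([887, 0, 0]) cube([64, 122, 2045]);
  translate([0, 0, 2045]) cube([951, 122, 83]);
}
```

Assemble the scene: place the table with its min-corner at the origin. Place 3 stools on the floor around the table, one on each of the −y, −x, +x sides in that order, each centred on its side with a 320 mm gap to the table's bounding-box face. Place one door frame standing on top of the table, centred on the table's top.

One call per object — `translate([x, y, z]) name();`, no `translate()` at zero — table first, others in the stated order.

table();
translate([642, -590, 0]) stool();
translate([-641, 277, 0]) stool();
translate([1925, 277, 0]) stool();
translate([327, 351, 764]) door_frame();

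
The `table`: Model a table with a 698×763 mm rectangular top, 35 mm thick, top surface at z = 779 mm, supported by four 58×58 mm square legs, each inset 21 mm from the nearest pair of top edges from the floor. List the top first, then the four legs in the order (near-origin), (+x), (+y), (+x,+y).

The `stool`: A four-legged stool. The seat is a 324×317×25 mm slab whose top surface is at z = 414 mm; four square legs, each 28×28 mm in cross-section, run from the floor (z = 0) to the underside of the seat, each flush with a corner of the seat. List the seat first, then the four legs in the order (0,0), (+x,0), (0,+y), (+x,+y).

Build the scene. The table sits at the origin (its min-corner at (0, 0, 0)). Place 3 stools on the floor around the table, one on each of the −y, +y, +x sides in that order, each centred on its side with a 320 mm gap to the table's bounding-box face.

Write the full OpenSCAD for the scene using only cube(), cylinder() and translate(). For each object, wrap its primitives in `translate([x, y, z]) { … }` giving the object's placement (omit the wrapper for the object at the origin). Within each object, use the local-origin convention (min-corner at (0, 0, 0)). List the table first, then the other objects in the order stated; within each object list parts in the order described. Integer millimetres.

translate([0, 0, 744]) cube([698, 763, 35]);
translate([21, 21, 0]) cube([58, 58, 744]);
translate([619, 21, 0]) cube([58, 58, 744]);
translate([21, 684, 0]) cube([58, 58, 744]);
translate([619, 684, 0]) cube([58, 58, 744]);
translate([187, -637, 0]) {
  translate([0, 0, 389]) cube([324, 317, 25]);
  cube([28, 28, 389]);
  translate([296, 0, 0]) cube([28, 28, 389]);
  translate([0, 289, 0]) cube([28, 28, 389]);
  translate([296, 289, 0]) cube([28, 28, 389]);
}
translate([187, 1083, 0]) {
  translate([0, 0, 389]) cube([324, 317, 25]);
  cube([28, 28, 389]);
  translate([296, 0, 0]) cube([28, 28, 389]);
  translate([0, 289, 0]) cube([28, 28, 389]);
  translate([296, 289, 0]) cube([28, 28, 389]);
}
translate([1018, 223, 0]) {
  translate([0, 0, 389]) cube([324, 317, 25]);
  cube([28, 28, 389]);
  translate([296, 0, 0]) cube([28, 28, 389]);
  translate([0, 289, 0]) cube([28, 28, 389]);
  translate([296, 289, 0]) cube([28, 28, 389]);
}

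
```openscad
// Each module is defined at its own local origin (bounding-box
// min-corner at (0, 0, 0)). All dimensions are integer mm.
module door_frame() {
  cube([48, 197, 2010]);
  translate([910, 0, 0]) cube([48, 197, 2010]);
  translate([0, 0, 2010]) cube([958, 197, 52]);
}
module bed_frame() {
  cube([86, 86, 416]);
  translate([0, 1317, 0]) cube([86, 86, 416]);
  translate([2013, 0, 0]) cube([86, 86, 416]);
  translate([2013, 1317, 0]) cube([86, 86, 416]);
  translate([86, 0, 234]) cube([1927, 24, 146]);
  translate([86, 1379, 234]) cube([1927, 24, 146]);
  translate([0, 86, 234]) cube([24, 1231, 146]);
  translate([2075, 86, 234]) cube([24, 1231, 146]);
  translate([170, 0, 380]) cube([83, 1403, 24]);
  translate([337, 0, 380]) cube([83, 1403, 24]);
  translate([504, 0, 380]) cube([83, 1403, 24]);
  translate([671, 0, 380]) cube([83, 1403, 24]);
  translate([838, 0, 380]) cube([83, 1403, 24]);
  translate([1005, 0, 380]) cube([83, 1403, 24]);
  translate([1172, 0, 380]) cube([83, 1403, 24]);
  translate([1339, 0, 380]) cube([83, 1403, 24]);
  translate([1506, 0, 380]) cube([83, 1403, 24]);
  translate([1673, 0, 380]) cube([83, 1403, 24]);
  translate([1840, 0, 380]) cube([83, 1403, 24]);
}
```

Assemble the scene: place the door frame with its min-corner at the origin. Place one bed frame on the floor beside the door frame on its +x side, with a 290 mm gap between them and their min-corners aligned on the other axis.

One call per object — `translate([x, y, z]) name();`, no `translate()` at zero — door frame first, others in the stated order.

door_frame();
translate([1248, 0, 0]) bed_frame();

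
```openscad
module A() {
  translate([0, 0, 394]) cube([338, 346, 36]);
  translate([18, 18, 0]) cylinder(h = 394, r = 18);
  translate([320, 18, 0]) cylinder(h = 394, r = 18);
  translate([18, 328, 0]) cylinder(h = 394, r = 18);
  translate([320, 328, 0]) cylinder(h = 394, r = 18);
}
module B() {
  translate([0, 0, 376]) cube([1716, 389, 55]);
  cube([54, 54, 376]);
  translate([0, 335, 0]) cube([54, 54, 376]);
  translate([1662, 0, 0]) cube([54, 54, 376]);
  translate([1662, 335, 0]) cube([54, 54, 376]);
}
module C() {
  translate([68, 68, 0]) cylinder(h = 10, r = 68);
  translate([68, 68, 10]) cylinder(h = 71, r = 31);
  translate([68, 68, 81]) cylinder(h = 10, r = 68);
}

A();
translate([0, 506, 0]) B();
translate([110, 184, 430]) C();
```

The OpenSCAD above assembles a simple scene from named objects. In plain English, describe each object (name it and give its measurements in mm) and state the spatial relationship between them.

A is a four-legged stool. The seat is a 338×346×36 mm slab whose top surface is at z = 430 mm; four round legs, each 36 mm in diameter, run from the floor (z = 0) to the underside of the seat, each leg's axis is inset half a diameter from the nearest pair of seat edges (so the leg's bounding box is flush with the corner).

B is a bench: a 1716×389 mm seat slab, 55 mm thick, top at z = 431 mm, on four 54×54 mm square legs flush with the seat corners and standing on z = 0.

C is a spool: two coaxial disc flanges of radius 68 mm and thickness 10 mm, joined by a core cylinder of radius 31 mm and height 71 mm. The lower flange rests on z = 0 and the three cylinders share a vertical axis.

The bench is on the floor beside the stool on its +y side. The spool is on top of the stool.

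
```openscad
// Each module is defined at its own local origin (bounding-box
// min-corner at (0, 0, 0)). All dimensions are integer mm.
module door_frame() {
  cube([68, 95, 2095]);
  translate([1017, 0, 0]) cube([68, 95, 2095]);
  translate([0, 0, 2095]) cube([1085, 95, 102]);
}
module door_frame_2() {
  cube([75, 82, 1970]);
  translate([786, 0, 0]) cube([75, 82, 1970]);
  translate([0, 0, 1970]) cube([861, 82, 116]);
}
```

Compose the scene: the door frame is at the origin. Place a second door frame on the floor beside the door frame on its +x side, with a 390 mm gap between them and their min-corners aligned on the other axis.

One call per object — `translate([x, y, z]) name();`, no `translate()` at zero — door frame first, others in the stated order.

door_frame();
translate([1475, 0, 0]) door_frame_2();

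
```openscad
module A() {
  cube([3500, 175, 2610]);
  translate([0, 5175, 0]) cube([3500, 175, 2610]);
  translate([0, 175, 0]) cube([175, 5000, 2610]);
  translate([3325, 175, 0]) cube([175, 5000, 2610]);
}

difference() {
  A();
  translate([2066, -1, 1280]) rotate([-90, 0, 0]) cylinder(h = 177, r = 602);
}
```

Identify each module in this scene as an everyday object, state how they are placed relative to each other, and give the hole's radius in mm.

A is a house frame. The house frame has a circular hole through its front wall. The hole's radius is 602 mm.

The subtracted cylinder has r = 602 mm.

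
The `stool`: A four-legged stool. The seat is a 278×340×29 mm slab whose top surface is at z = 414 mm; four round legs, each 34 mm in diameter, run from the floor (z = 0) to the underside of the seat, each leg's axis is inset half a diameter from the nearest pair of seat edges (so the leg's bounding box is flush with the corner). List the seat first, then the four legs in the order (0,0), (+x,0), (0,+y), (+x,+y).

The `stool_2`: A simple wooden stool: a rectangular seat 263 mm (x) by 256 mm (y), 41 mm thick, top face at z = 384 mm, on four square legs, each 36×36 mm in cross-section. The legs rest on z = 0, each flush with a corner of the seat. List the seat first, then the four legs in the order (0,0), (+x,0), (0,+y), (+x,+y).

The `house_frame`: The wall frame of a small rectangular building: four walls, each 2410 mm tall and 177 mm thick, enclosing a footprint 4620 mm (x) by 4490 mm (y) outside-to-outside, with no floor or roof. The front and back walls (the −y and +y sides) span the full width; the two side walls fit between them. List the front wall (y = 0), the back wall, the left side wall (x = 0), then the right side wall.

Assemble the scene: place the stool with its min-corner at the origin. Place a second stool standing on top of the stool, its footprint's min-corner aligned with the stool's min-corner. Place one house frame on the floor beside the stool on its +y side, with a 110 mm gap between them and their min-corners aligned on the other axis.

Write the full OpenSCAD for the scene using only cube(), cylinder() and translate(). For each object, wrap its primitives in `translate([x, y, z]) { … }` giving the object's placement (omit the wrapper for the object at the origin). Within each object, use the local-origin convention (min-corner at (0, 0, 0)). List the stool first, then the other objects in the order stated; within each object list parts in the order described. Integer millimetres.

translate([0, 0, 385]) cube([278, 340, 29]);
translate([17, 17, 0]) cylinder(h = 385, r = 17);
translate([261, 17, 0]) cylinder(h = 385, r = 17);
translate([17, 323, 0]) cylinder(h = 385, r = 17);
translate([261, 323, 0]) cylinder(h = 385, r = 17);
translate([0, 0, 414]) {
  translate([0, 0, 343]) cube([263, 256, 41]);
  cube([36, 36, 343]);
  translate([227, 0, 0]) cube([36, 36, 343]);
  translate([0, 220, 0]) cube([36, 36, 343]);
  translate([227, 220, 0]) cube([36, 36, 343]);
}
translate([0, 450, 0]) {
  cube([4620, 177, 2410]);
  translate([0, 4313, 0]) cube([4620, 177, 2410]);
  translate([0, 177, 0]) cube([177, 4136, 2410]);
  translate([4443, 177, 0]) cube([177, 4136, 2410]);
}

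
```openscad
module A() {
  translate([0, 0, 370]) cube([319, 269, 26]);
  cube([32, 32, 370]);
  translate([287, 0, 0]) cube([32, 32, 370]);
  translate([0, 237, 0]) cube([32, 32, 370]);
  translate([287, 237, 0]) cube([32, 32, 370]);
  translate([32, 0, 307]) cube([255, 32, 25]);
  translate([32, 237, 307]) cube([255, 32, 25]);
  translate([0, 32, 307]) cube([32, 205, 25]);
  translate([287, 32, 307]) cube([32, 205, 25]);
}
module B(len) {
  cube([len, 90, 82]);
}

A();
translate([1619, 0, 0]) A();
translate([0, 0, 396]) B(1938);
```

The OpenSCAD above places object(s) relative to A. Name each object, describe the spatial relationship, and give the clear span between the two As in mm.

Second stool starts at x = 1619; first ends at x = 319; clear span = 1619 − 319 = 1300 mm.

A is a stool. B is a beam. A beam spans the tops of two stools. The clear span between the two stools is 1300 mm.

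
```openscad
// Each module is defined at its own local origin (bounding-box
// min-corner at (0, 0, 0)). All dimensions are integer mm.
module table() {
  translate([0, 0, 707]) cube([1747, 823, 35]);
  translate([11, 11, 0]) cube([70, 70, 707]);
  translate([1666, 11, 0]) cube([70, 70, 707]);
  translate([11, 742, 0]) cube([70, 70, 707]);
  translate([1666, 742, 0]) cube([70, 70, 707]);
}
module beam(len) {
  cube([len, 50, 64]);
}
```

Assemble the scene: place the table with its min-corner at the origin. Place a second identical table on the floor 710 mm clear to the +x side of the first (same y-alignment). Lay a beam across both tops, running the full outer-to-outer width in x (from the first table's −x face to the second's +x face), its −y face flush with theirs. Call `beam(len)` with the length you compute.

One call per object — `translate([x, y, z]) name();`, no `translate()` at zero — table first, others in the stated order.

table();
translate([2457, 0, 0]) table();
translate([0, 0, 742]) beam(4204);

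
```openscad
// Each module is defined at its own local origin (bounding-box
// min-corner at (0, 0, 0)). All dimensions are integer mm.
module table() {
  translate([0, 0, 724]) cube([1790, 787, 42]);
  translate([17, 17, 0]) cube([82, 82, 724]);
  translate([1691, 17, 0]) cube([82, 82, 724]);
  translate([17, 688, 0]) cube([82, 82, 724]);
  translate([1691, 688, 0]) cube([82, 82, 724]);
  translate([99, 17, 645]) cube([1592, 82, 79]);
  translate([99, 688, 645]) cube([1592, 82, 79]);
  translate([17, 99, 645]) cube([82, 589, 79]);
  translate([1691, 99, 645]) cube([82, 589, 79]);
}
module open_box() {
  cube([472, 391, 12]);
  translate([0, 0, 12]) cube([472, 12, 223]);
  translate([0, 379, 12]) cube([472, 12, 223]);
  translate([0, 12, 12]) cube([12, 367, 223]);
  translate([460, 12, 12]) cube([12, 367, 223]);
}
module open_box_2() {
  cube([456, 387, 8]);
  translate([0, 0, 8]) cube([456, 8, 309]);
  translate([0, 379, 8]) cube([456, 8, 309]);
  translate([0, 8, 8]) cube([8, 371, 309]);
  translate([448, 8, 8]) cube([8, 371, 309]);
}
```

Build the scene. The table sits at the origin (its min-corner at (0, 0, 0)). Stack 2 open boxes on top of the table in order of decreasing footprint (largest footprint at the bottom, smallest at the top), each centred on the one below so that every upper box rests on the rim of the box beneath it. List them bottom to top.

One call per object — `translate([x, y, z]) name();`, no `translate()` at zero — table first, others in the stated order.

table();
translate([659, 198, 766]) open_box();
translate([667, 200, 1001]) open_box_2();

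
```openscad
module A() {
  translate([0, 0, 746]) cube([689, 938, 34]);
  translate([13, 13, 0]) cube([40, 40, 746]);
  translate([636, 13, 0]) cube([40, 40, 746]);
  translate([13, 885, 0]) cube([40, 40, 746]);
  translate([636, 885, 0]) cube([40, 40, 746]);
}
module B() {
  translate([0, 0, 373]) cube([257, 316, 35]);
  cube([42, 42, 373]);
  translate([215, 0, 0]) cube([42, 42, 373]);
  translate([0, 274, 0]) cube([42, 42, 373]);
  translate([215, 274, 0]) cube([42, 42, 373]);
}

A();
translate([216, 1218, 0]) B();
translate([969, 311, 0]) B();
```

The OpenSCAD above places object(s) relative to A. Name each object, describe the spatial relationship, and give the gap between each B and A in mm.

A is a table. B is a stool. Two stools sit around the table at the +y, +x sides. The gap between each stool and the table is 280 mm.

Each stool's nearest face is 280 mm from the table's bounding box.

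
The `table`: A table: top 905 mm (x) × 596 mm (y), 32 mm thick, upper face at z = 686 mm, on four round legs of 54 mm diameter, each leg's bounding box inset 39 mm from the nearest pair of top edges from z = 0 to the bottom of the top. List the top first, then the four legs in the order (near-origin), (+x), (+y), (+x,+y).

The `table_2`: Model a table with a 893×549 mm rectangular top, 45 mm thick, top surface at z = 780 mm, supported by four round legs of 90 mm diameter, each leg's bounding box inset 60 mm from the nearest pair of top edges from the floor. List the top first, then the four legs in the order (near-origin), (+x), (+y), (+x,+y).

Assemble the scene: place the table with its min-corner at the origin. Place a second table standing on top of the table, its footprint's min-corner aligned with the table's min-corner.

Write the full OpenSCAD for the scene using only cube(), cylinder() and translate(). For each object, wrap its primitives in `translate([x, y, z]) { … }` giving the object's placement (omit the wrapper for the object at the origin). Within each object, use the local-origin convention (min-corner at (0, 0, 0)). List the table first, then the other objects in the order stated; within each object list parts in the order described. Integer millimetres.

translate([0, 0, 654]) cube([905, 596, 32]);
translate([66, 66, 0]) cylinder(h = 654, r = 27);
translate([839, 66, 0]) cylinder(h = 654, r = 27);
translate([66, 530, 0]) cylinder(h = 654, r = 27);
translate([839, 530, 0]) cylinder(h = 654, r = 27);
translate([0, 0, 686]) {
  translate([0, 0, 735]) cube([893, 549, 45]);
  translate([105, 105, 0]) cylinder(h = 735, r = 45);
  translate([788, 105, 0]) cylinder(h = 735, r = 45);
  translate([105, 444, 0]) cylinder(h = 735, r = 45);
  translate([788, 444, 0]) cylinder(h = 735, r = 45);
}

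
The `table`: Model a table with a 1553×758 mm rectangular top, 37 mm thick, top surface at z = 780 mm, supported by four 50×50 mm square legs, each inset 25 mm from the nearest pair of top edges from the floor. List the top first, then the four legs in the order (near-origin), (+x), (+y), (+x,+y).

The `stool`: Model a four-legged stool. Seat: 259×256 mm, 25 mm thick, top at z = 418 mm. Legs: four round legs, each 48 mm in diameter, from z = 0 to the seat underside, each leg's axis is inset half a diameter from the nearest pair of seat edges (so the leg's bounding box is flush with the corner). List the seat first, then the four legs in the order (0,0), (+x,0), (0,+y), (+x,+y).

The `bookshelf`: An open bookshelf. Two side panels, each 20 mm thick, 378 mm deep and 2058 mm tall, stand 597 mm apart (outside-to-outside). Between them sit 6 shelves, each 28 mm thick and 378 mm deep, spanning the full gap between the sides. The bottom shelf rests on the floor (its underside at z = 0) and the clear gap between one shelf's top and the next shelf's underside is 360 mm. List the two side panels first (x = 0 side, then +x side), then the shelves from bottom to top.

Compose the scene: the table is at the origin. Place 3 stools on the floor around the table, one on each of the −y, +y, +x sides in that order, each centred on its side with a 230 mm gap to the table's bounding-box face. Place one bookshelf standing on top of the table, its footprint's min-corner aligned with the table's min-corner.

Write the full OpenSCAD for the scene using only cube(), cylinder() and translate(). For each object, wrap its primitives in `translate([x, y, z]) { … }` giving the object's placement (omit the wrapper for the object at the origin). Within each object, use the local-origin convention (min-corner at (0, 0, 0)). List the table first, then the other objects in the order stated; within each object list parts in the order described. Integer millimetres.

translate([0, 0, 743]) cube([1553, 758, 37]);
translate([25, 25, 0]) cube([50, 50, 743]);
translate([1478, 25, 0]) cube([50, 50, 743]);
translate([25, 683, 0]) cube([50, 50, 743]);
translate([1478, 683, 0]) cube([50, 50, 743]);
translate([647, -486, 0]) {
  translate([0, 0, 393]) cube([259, 256, 25]);
  translate([24, 24, 0]) cylinder(h = 393, r = 24);
  translate([235, 24, 0]) cylinder(h = 393, r = 24);
  translate([24, 232, 0]) cylinder(h = 393, r = 24);
  translate([235, 232, 0]) cylinder(h = 393, r = 24);
}
translate([647, 988, 0]) {
  translate([0, 0, 393]) cube([259, 256, 25]);
  translate([24, 24, 0]) cylinder(h = 393, r = 24);
  translate([235, 24, 0]) cylinder(h = 393, r = 24);
  translate([24, 232, 0]) cylinder(h = 393, r = 24);
  translate([235, 232, 0]) cylinder(h = 393, r = 24);
}
translate([1783, 251, 0]) {
  translate([0, 0, 393]) cube([259, 256, 25]);
  translate([24, 24, 0]) cylinder(h = 393, r = 24);
  translate([235, 24, 0]) cylinder(h = 393, r = 24);
  translate([24, 232, 0]) cylinder(h = 393, r = 24);
  translate([235, 232, 0]) cylinder(h = 393, r = 24);
}
translate([0, 0, 780]) {
  cube([20, 378, 2058]);
  translate([577, 0, 0]) cube([20, 378, 2058]);
  translate([20, 0, 0]) cube([557, 378, 28]);
  translate([20, 0, 388]) cube([557, 378, 28]);
  translate([20, 0, 776]) cube([557, 378, 28]);
  translate([20, 0, 1164]) cube([557, 378, 28]);
  translate([20, 0, 1552]) cube([557, 378, 28]);
  translate([20, 0, 1940]) cube([557, 378, 28]);
}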